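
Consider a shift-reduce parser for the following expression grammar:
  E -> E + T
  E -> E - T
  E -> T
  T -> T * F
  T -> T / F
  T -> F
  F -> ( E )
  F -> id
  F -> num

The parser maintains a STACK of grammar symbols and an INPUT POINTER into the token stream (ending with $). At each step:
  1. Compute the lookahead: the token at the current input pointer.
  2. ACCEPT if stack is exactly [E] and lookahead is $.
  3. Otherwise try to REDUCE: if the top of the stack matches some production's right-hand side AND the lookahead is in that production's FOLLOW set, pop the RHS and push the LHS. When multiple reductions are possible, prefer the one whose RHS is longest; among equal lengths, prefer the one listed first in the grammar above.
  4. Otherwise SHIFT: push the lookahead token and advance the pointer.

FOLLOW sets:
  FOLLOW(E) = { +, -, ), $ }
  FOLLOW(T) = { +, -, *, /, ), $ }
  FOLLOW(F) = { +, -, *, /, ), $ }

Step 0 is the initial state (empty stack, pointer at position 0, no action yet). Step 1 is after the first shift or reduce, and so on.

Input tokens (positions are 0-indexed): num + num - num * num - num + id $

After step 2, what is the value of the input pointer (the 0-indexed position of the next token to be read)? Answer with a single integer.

Step 1: shift num. Stack=[num] ptr=1 lookahead=+ remaining=[+ num - num * num - num + id $]
Step 2: reduce F->num. Stack=[F] ptr=1 lookahead=+ remaining=[+ num - num * num - num + id $]

Answer: 1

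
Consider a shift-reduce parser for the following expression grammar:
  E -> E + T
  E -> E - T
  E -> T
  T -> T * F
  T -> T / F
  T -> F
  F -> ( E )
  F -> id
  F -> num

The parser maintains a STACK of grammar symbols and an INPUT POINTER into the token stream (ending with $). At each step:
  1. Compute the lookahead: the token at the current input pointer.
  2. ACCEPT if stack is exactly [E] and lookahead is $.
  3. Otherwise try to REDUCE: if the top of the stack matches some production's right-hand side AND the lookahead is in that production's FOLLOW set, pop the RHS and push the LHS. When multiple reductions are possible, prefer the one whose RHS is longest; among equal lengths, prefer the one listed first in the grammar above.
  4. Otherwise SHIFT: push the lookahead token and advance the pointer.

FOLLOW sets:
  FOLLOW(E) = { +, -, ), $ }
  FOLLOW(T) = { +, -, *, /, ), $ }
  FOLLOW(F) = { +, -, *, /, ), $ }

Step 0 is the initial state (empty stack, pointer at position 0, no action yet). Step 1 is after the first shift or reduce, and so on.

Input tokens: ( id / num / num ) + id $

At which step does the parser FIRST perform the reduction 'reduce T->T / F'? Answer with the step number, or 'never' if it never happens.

Answer: 8

Derivation:
Step 1: shift (. Stack=[(] ptr=1 lookahead=id remaining=[id / num / num ) + id $]
Step 2: shift id. Stack=[( id] ptr=2 lookahead=/ remaining=[/ num / num ) + id $]
Step 3: reduce F->id. Stack=[( F] ptr=2 lookahead=/ remaining=[/ num / num ) + id $]
Step 4: reduce T->F. Stack=[( T] ptr=2 lookahead=/ remaining=[/ num / num ) + id $]
Step 5: shift /. Stack=[( T /] ptr=3 lookahead=num remaining=[num / num ) + id $]
Step 6: shift num. Stack=[( T / num] ptr=4 lookahead=/ remaining=[/ num ) + id $]
Step 7: reduce F->num. Stack=[( T / F] ptr=4 lookahead=/ remaining=[/ num ) + id $]
Step 8: reduce T->T / F. Stack=[( T] ptr=4 lookahead=/ remaining=[/ num ) + id $]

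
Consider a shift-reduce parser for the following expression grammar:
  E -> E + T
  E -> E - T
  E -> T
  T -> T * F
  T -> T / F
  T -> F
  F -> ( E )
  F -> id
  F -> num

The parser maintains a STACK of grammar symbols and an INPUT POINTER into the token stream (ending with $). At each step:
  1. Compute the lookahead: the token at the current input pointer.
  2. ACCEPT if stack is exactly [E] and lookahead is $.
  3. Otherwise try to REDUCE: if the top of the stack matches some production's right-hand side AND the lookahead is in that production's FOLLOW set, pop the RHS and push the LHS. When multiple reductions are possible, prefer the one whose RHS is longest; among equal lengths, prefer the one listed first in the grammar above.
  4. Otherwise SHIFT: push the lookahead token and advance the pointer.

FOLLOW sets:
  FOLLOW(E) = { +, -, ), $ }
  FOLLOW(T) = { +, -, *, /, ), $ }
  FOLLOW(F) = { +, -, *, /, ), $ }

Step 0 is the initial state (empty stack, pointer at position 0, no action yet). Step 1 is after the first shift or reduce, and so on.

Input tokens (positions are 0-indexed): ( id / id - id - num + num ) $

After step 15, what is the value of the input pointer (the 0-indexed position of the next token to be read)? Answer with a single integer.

Step 1: shift (. Stack=[(] ptr=1 lookahead=id remaining=[id / id - id - num + num ) $]
Step 2: shift id. Stack=[( id] ptr=2 lookahead=/ remaining=[/ id - id - num + num ) $]
Step 3: reduce F->id. Stack=[( F] ptr=2 lookahead=/ remaining=[/ id - id - num + num ) $]
Step 4: reduce T->F. Stack=[( T] ptr=2 lookahead=/ remaining=[/ id - id - num + num ) $]
Step 5: shift /. Stack=[( T /] ptr=3 lookahead=id remaining=[id - id - num + num ) $]
Step 6: shift id. Stack=[( T / id] ptr=4 lookahead=- remaining=[- id - num + num ) $]
Step 7: reduce F->id. Stack=[( T / F] ptr=4 lookahead=- remaining=[- id - num + num ) $]
Step 8: reduce T->T / F. Stack=[( T] ptr=4 lookahead=- remaining=[- id - num + num ) $]
Step 9: reduce E->T. Stack=[( E] ptr=4 lookahead=- remaining=[- id - num + num ) $]
Step 10: shift -. Stack=[( E -] ptr=5 lookahead=id remaining=[id - num + num ) $]
Step 11: shift id. Stack=[( E - id] ptr=6 lookahead=- remaining=[- num + num ) $]
Step 12: reduce F->id. Stack=[( E - F] ptr=6 lookahead=- remaining=[- num + num ) $]
Step 13: reduce T->F. Stack=[( E - T] ptr=6 lookahead=- remaining=[- num + num ) $]
Step 14: reduce E->E - T. Stack=[( E] ptr=6 lookahead=- remaining=[- num + num ) $]
Step 15: shift -. Stack=[( E -] ptr=7 lookahead=num remaining=[num + num ) $]

Answer: 7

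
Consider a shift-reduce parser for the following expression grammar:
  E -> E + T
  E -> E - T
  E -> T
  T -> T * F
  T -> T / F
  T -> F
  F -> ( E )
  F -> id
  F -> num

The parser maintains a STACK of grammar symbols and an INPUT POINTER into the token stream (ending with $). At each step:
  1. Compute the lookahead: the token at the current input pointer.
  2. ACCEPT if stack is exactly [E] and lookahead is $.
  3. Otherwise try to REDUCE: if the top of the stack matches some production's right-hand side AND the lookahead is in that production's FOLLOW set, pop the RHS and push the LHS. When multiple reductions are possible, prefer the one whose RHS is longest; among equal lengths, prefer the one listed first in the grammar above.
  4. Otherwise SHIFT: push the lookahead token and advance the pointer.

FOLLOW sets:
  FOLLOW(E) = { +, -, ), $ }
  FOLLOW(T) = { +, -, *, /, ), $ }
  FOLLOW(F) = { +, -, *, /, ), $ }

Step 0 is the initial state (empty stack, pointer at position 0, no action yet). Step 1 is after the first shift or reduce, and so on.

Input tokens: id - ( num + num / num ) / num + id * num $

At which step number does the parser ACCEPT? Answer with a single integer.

Answer: 37

Derivation:
Step 1: shift id. Stack=[id] ptr=1 lookahead=- remaining=[- ( num + num / num ) / num + id * num $]
Step 2: reduce F->id. Stack=[F] ptr=1 lookahead=- remaining=[- ( num + num / num ) / num + id * num $]
Step 3: reduce T->F. Stack=[T] ptr=1 lookahead=- remaining=[- ( num + num / num ) / num + id * num $]
Step 4: reduce E->T. Stack=[E] ptr=1 lookahead=- remaining=[- ( num + num / num ) / num + id * num $]
Step 5: shift -. Stack=[E -] ptr=2 lookahead=( remaining=[( num + num / num ) / num + id * num $]
Step 6: shift (. Stack=[E - (] ptr=3 lookahead=num remaining=[num + num / num ) / num + id * num $]
Step 7: shift num. Stack=[E - ( num] ptr=4 lookahead=+ remaining=[+ num / num ) / num + id * num $]
Step 8: reduce F->num. Stack=[E - ( F] ptr=4 lookahead=+ remaining=[+ num / num ) / num + id * num $]
Step 9: reduce T->F. Stack=[E - ( T] ptr=4 lookahead=+ remaining=[+ num / num ) / num + id * num $]
Step 10: reduce E->T. Stack=[E - ( E] ptr=4 lookahead=+ remaining=[+ num / num ) / num + id * num $]
Step 11: shift +. Stack=[E - ( E +] ptr=5 lookahead=num remaining=[num / num ) / num + id * num $]
Step 12: shift num. Stack=[E - ( E + num] ptr=6 lookahead=/ remaining=[/ num ) / num + id * num $]
Step 13: reduce F->num. Stack=[E - ( E + F] ptr=6 lookahead=/ remaining=[/ num ) / num + id * num $]
Step 14: reduce T->F. Stack=[E - ( E + T] ptr=6 lookahead=/ remaining=[/ num ) / num + id * num $]
Step 15: shift /. Stack=[E - ( E + T /] ptr=7 lookahead=num remaining=[num ) / num + id * num $]
Step 16: shift num. Stack=[E - ( E + T / num] ptr=8 lookahead=) remaining=[) / num + id * num $]
Step 17: reduce F->num. Stack=[E - ( E + T / F] ptr=8 lookahead=) remaining=[) / num + id * num $]
Step 18: reduce T->T / F. Stack=[E - ( E + T] ptr=8 lookahead=) remaining=[) / num + id * num $]
Step 19: reduce E->E + T. Stack=[E - ( E] ptr=8 lookahead=) remaining=[) / num + id * num $]
Step 20: shift ). Stack=[E - ( E )] ptr=9 lookahead=/ remaining=[/ num + id * num $]
Step 21: reduce F->( E ). Stack=[E - F] ptr=9 lookahead=/ remaining=[/ num + id * num $]
Step 22: reduce T->F. Stack=[E - T] ptr=9 lookahead=/ remaining=[/ num + id * num $]
Step 23: shift /. Stack=[E - T /] ptr=10 lookahead=num remaining=[num + id * num $]
Step 24: shift num. Stack=[E - T / num] ptr=11 lookahead=+ remaining=[+ id * num $]
Step 25: reduce F->num. Stack=[E - T / F] ptr=11 lookahead=+ remaining=[+ id * num $]
Step 26: reduce T->T / F. Stack=[E - T] ptr=11 lookahead=+ remaining=[+ id * num $]
Step 27: reduce E->E - T. Stack=[E] ptr=11 lookahead=+ remaining=[+ id * num $]
Step 28: shift +. Stack=[E +] ptr=12 lookahead=id remaining=[id * num $]
Step 29: shift id. Stack=[E + id] ptr=13 lookahead=* remaining=[* num $]
Step 30: reduce F->id. Stack=[E + F] ptr=13 lookahead=* remaining=[* num $]
Step 31: reduce T->F. Stack=[E + T] ptr=13 lookahead=* remaining=[* num $]
Step 32: shift *. Stack=[E + T *] ptr=14 lookahead=num remaining=[num $]
Step 33: shift num. Stack=[E + T * num] ptr=15 lookahead=$ remaining=[$]
Step 34: reduce F->num. Stack=[E + T * F] ptr=15 lookahead=$ remaining=[$]
Step 35: reduce T->T * F. Stack=[E + T] ptr=15 lookahead=$ remaining=[$]
Step 36: reduce E->E + T. Stack=[E] ptr=15 lookahead=$ remaining=[$]
Step 37: accept. Stack=[E] ptr=15 lookahead=$ remaining=[$]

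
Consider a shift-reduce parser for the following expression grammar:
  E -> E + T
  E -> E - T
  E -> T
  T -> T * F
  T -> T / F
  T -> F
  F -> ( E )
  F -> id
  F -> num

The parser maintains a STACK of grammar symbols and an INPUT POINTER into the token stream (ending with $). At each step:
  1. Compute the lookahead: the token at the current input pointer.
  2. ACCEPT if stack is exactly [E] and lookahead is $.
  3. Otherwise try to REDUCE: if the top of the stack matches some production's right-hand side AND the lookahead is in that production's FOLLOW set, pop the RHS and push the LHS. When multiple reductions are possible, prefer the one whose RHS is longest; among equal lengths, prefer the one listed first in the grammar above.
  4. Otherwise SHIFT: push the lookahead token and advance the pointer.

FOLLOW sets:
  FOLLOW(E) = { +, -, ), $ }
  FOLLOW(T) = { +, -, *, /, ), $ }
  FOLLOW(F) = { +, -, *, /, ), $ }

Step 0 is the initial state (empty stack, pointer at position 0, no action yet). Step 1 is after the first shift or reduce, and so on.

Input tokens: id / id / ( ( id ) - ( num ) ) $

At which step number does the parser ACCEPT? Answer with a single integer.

Step 1: shift id. Stack=[id] ptr=1 lookahead=/ remaining=[/ id / ( ( id ) - ( num ) ) $]
Step 2: reduce F->id. Stack=[F] ptr=1 lookahead=/ remaining=[/ id / ( ( id ) - ( num ) ) $]
Step 3: reduce T->F. Stack=[T] ptr=1 lookahead=/ remaining=[/ id / ( ( id ) - ( num ) ) $]
Step 4: shift /. Stack=[T /] ptr=2 lookahead=id remaining=[id / ( ( id ) - ( num ) ) $]
Step 5: shift id. Stack=[T / id] ptr=3 lookahead=/ remaining=[/ ( ( id ) - ( num ) ) $]
Step 6: reduce F->id. Stack=[T / F] ptr=3 lookahead=/ remaining=[/ ( ( id ) - ( num ) ) $]
Step 7: reduce T->T / F. Stack=[T] ptr=3 lookahead=/ remaining=[/ ( ( id ) - ( num ) ) $]
Step 8: shift /. Stack=[T /] ptr=4 lookahead=( remaining=[( ( id ) - ( num ) ) $]
Step 9: shift (. Stack=[T / (] ptr=5 lookahead=( remaining=[( id ) - ( num ) ) $]
Step 10: shift (. Stack=[T / ( (] ptr=6 lookahead=id remaining=[id ) - ( num ) ) $]
Step 11: shift id. Stack=[T / ( ( id] ptr=7 lookahead=) remaining=[) - ( num ) ) $]
Step 12: reduce F->id. Stack=[T / ( ( F] ptr=7 lookahead=) remaining=[) - ( num ) ) $]
Step 13: reduce T->F. Stack=[T / ( ( T] ptr=7 lookahead=) remaining=[) - ( num ) ) $]
Step 14: reduce E->T. Stack=[T / ( ( E] ptr=7 lookahead=) remaining=[) - ( num ) ) $]
Step 15: shift ). Stack=[T / ( ( E )] ptr=8 lookahead=- remaining=[- ( num ) ) $]
Step 16: reduce F->( E ). Stack=[T / ( F] ptr=8 lookahead=- remaining=[- ( num ) ) $]
Step 17: reduce T->F. Stack=[T / ( T] ptr=8 lookahead=- remaining=[- ( num ) ) $]
Step 18: reduce E->T. Stack=[T / ( E] ptr=8 lookahead=- remaining=[- ( num ) ) $]
Step 19: shift -. Stack=[T / ( E -] ptr=9 lookahead=( remaining=[( num ) ) $]
Step 20: shift (. Stack=[T / ( E - (] ptr=10 lookahead=num remaining=[num ) ) $]
Step 21: shift num. Stack=[T / ( E - ( num] ptr=11 lookahead=) remaining=[) ) $]
Step 22: reduce F->num. Stack=[T / ( E - ( F] ptr=11 lookahead=) remaining=[) ) $]
Step 23: reduce T->F. Stack=[T / ( E - ( T] ptr=11 lookahead=) remaining=[) ) $]
Step 24: reduce E->T. Stack=[T / ( E - ( E] ptr=11 lookahead=) remaining=[) ) $]
Step 25: shift ). Stack=[T / ( E - ( E )] ptr=12 lookahead=) remaining=[) $]
Step 26: reduce F->( E ). Stack=[T / ( E - F] ptr=12 lookahead=) remaining=[) $]
Step 27: reduce T->F. Stack=[T / ( E - T] ptr=12 lookahead=) remaining=[) $]
Step 28: reduce E->E - T. Stack=[T / ( E] ptr=12 lookahead=) remaining=[) $]
Step 29: shift ). Stack=[T / ( E )] ptr=13 lookahead=$ remaining=[$]
Step 30: reduce F->( E ). Stack=[T / F] ptr=13 lookahead=$ remaining=[$]
Step 31: reduce T->T / F. Stack=[T] ptr=13 lookahead=$ remaining=[$]
Step 32: reduce E->T. Stack=[E] ptr=13 lookahead=$ remaining=[$]
Step 33: accept. Stack=[E] ptr=13 lookahead=$ remaining=[$]

Answer: 33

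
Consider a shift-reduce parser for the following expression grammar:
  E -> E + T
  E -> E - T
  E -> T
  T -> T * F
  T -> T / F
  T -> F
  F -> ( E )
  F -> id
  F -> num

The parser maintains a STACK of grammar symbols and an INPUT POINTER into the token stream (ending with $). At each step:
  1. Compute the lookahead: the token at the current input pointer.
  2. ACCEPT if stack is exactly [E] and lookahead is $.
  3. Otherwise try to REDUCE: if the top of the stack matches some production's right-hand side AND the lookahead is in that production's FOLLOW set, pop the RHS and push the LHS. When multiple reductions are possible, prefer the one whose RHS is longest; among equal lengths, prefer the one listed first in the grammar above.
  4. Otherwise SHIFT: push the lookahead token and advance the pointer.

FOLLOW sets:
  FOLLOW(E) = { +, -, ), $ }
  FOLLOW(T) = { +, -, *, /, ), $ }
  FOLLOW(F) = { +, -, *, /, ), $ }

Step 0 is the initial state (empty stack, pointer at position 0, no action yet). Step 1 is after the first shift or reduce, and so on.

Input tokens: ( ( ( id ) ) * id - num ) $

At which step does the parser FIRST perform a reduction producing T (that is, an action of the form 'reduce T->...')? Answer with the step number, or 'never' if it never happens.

Answer: 6

Derivation:
Step 1: shift (. Stack=[(] ptr=1 lookahead=( remaining=[( ( id ) ) * id - num ) $]
Step 2: shift (. Stack=[( (] ptr=2 lookahead=( remaining=[( id ) ) * id - num ) $]
Step 3: shift (. Stack=[( ( (] ptr=3 lookahead=id remaining=[id ) ) * id - num ) $]
Step 4: shift id. Stack=[( ( ( id] ptr=4 lookahead=) remaining=[) ) * id - num ) $]
Step 5: reduce F->id. Stack=[( ( ( F] ptr=4 lookahead=) remaining=[) ) * id - num ) $]
Step 6: reduce T->F. Stack=[( ( ( T] ptr=4 lookahead=) remaining=[) ) * id - num ) $]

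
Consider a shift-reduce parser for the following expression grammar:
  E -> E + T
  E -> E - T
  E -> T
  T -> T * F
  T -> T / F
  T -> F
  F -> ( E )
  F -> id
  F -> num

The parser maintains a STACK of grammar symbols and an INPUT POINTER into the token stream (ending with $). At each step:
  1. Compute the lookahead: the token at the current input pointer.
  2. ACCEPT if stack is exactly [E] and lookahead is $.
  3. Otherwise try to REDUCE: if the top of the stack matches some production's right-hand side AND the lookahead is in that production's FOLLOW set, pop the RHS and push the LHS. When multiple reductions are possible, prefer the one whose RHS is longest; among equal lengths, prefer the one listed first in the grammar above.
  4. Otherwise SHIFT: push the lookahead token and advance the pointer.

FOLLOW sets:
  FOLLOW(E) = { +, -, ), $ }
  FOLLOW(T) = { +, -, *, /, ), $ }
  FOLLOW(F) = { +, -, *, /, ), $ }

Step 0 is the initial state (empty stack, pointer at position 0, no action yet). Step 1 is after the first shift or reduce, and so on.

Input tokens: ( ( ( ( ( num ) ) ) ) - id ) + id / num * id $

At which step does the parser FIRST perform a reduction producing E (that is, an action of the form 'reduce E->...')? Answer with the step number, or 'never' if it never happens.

Answer: 9

Derivation:
Step 1: shift (. Stack=[(] ptr=1 lookahead=( remaining=[( ( ( ( num ) ) ) ) - id ) + id / num * id $]
Step 2: shift (. Stack=[( (] ptr=2 lookahead=( remaining=[( ( ( num ) ) ) ) - id ) + id / num * id $]
Step 3: shift (. Stack=[( ( (] ptr=3 lookahead=( remaining=[( ( num ) ) ) ) - id ) + id / num * id $]
Step 4: shift (. Stack=[( ( ( (] ptr=4 lookahead=( remaining=[( num ) ) ) ) - id ) + id / num * id $]
Step 5: shift (. Stack=[( ( ( ( (] ptr=5 lookahead=num remaining=[num ) ) ) ) - id ) + id / num * id $]
Step 6: shift num. Stack=[( ( ( ( ( num] ptr=6 lookahead=) remaining=[) ) ) ) - id ) + id / num * id $]
Step 7: reduce F->num. Stack=[( ( ( ( ( F] ptr=6 lookahead=) remaining=[) ) ) ) - id ) + id / num * id $]
Step 8: reduce T->F. Stack=[( ( ( ( ( T] ptr=6 lookahead=) remaining=[) ) ) ) - id ) + id / num * id $]
Step 9: reduce E->T. Stack=[( ( ( ( ( E] ptr=6 lookahead=) remaining=[) ) ) ) - id ) + id / num * id $]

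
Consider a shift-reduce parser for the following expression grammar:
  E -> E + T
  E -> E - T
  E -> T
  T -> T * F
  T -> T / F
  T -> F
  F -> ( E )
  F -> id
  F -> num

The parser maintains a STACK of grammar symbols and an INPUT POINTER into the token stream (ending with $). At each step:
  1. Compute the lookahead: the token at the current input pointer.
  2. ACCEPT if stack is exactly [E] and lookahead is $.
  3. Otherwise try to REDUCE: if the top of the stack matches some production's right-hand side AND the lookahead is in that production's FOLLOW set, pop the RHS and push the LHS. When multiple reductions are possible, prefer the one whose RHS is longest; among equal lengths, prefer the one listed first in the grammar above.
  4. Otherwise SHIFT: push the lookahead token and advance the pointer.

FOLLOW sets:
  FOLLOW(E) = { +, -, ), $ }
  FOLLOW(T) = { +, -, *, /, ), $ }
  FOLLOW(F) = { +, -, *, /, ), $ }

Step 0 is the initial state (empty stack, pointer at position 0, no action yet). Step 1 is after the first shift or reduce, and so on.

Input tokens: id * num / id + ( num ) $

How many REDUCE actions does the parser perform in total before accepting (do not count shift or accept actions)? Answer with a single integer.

Answer: 13

Derivation:
Step 1: shift id. Stack=[id] ptr=1 lookahead=* remaining=[* num / id + ( num ) $]
Step 2: reduce F->id. Stack=[F] ptr=1 lookahead=* remaining=[* num / id + ( num ) $]
Step 3: reduce T->F. Stack=[T] ptr=1 lookahead=* remaining=[* num / id + ( num ) $]
Step 4: shift *. Stack=[T *] ptr=2 lookahead=num remaining=[num / id + ( num ) $]
Step 5: shift num. Stack=[T * num] ptr=3 lookahead=/ remaining=[/ id + ( num ) $]
Step 6: reduce F->num. Stack=[T * F] ptr=3 lookahead=/ remaining=[/ id + ( num ) $]
Step 7: reduce T->T * F. Stack=[T] ptr=3 lookahead=/ remaining=[/ id + ( num ) $]
Step 8: shift /. Stack=[T /] ptr=4 lookahead=id remaining=[id + ( num ) $]
Step 9: shift id. Stack=[T / id] ptr=5 lookahead=+ remaining=[+ ( num ) $]
Step 10: reduce F->id. Stack=[T / F] ptr=5 lookahead=+ remaining=[+ ( num ) $]
Step 11: reduce T->T / F. Stack=[T] ptr=5 lookahead=+ remaining=[+ ( num ) $]
Step 12: reduce E->T. Stack=[E] ptr=5 lookahead=+ remaining=[+ ( num ) $]
Step 13: shift +. Stack=[E +] ptr=6 lookahead=( remaining=[( num ) $]
Step 14: shift (. Stack=[E + (] ptr=7 lookahead=num remaining=[num ) $]
Step 15: shift num. Stack=[E + ( num] ptr=8 lookahead=) remaining=[) $]
Step 16: reduce F->num. Stack=[E + ( F] ptr=8 lookahead=) remaining=[) $]
Step 17: reduce T->F. Stack=[E + ( T] ptr=8 lookahead=) remaining=[) $]
Step 18: reduce E->T. Stack=[E + ( E] ptr=8 lookahead=) remaining=[) $]
Step 19: shift ). Stack=[E + ( E )] ptr=9 lookahead=$ remaining=[$]
Step 20: reduce F->( E ). Stack=[E + F] ptr=9 lookahead=$ remaining=[$]
Step 21: reduce T->F. Stack=[E + T] ptr=9 lookahead=$ remaining=[$]
Step 22: reduce E->E + T. Stack=[E] ptr=9 lookahead=$ remaining=[$]
Step 23: accept. Stack=[E] ptr=9 lookahead=$ remaining=[$]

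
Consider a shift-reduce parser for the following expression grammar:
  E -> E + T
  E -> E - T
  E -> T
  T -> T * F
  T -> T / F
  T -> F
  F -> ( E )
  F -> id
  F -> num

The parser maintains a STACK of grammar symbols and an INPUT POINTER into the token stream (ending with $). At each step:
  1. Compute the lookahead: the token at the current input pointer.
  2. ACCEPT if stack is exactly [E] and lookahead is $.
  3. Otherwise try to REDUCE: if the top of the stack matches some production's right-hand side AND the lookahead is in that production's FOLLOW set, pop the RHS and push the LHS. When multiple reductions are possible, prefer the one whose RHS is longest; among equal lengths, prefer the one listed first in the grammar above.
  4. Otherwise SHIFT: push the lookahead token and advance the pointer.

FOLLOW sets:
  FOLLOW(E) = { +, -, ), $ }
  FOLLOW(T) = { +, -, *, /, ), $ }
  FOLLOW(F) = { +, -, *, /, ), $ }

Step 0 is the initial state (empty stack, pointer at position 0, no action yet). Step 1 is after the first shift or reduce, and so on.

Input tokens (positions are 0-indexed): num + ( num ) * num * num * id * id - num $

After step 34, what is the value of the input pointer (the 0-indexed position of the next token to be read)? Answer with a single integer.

Answer: 15

Derivation:
Step 1: shift num. Stack=[num] ptr=1 lookahead=+ remaining=[+ ( num ) * num * num * id * id - num $]
Step 2: reduce F->num. Stack=[F] ptr=1 lookahead=+ remaining=[+ ( num ) * num * num * id * id - num $]
Step 3: reduce T->F. Stack=[T] ptr=1 lookahead=+ remaining=[+ ( num ) * num * num * id * id - num $]
Step 4: reduce E->T. Stack=[E] ptr=1 lookahead=+ remaining=[+ ( num ) * num * num * id * id - num $]
Step 5: shift +. Stack=[E +] ptr=2 lookahead=( remaining=[( num ) * num * num * id * id - num $]
Step 6: shift (. Stack=[E + (] ptr=3 lookahead=num remaining=[num ) * num * num * id * id - num $]
Step 7: shift num. Stack=[E + ( num] ptr=4 lookahead=) remaining=[) * num * num * id * id - num $]
Step 8: reduce F->num. Stack=[E + ( F] ptr=4 lookahead=) remaining=[) * num * num * id * id - num $]
Step 9: reduce T->F. Stack=[E + ( T] ptr=4 lookahead=) remaining=[) * num * num * id * id - num $]
Step 10: reduce E->T. Stack=[E + ( E] ptr=4 lookahead=) remaining=[) * num * num * id * id - num $]
Step 11: shift ). Stack=[E + ( E )] ptr=5 lookahead=* remaining=[* num * num * id * id - num $]
Step 12: reduce F->( E ). Stack=[E + F] ptr=5 lookahead=* remaining=[* num * num * id * id - num $]
Step 13: reduce T->F. Stack=[E + T] ptr=5 lookahead=* remaining=[* num * num * id * id - num $]
Step 14: shift *. Stack=[E + T *] ptr=6 lookahead=num remaining=[num * num * id * id - num $]
Step 15: shift num. Stack=[E + T * num] ptr=7 lookahead=* remaining=[* num * id * id - num $]
Step 16: reduce F->num. Stack=[E + T * F] ptr=7 lookahead=* remaining=[* num * id * id - num $]
Step 17: reduce T->T * F. Stack=[E + T] ptr=7 lookahead=* remaining=[* num * id * id - num $]
Step 18: shift *. Stack=[E + T *] ptr=8 lookahead=num remaining=[num * id * id - num $]
Step 19: shift num. Stack=[E + T * num] ptr=9 lookahead=* remaining=[* id * id - num $]
Step 20: reduce F->num. Stack=[E + T * F] ptr=9 lookahead=* remaining=[* id * id - num $]
Step 21: reduce T->T * F. Stack=[E + T] ptr=9 lookahead=* remaining=[* id * id - num $]
Step 22: shift *. Stack=[E + T *] ptr=10 lookahead=id remaining=[id * id - num $]
Step 23: shift id. Stack=[E + T * id] ptr=11 lookahead=* remaining=[* id - num $]
Step 24: reduce F->id. Stack=[E + T * F] ptr=11 lookahead=* remaining=[* id - num $]
Step 25: reduce T->T * F. Stack=[E + T] ptr=11 lookahead=* remaining=[* id - num $]
Step 26: shift *. Stack=[E + T *] ptr=12 lookahead=id remaining=[id - num $]
Step 27: shift id. Stack=[E + T * id] ptr=13 lookahead=- remaining=[- num $]
Step 28: reduce F->id. Stack=[E + T * F] ptr=13 lookahead=- remaining=[- num $]
Step 29: reduce T->T * F. Stack=[E + T] ptr=13 lookahead=- remaining=[- num $]
Step 30: reduce E->E + T. Stack=[E] ptr=13 lookahead=- remaining=[- num $]
Step 31: shift -. Stack=[E -] ptr=14 lookahead=num remaining=[num $]
Step 32: shift num. Stack=[E - num] ptr=15 lookahead=$ remaining=[$]
Step 33: reduce F->num. Stack=[E - F] ptr=15 lookahead=$ remaining=[$]
Step 34: reduce T->F. Stack=[E - T] ptr=15 lookahead=$ remaining=[$]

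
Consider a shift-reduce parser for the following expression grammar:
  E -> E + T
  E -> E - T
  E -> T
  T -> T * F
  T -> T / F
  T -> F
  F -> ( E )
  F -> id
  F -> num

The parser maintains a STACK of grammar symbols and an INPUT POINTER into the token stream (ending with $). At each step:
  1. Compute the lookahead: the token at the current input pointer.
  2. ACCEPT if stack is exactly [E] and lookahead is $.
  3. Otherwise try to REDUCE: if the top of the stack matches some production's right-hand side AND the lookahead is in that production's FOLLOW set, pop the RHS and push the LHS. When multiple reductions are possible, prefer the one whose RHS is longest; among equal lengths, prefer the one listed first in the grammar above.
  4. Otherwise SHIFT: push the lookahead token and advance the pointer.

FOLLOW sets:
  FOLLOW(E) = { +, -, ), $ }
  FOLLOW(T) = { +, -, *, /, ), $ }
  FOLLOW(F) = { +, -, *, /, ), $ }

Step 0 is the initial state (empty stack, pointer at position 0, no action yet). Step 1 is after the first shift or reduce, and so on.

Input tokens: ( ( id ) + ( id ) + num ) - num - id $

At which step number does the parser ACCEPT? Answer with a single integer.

Step 1: shift (. Stack=[(] ptr=1 lookahead=( remaining=[( id ) + ( id ) + num ) - num - id $]
Step 2: shift (. Stack=[( (] ptr=2 lookahead=id remaining=[id ) + ( id ) + num ) - num - id $]
Step 3: shift id. Stack=[( ( id] ptr=3 lookahead=) remaining=[) + ( id ) + num ) - num - id $]
Step 4: reduce F->id. Stack=[( ( F] ptr=3 lookahead=) remaining=[) + ( id ) + num ) - num - id $]
Step 5: reduce T->F. Stack=[( ( T] ptr=3 lookahead=) remaining=[) + ( id ) + num ) - num - id $]
Step 6: reduce E->T. Stack=[( ( E] ptr=3 lookahead=) remaining=[) + ( id ) + num ) - num - id $]
Step 7: shift ). Stack=[( ( E )] ptr=4 lookahead=+ remaining=[+ ( id ) + num ) - num - id $]
Step 8: reduce F->( E ). Stack=[( F] ptr=4 lookahead=+ remaining=[+ ( id ) + num ) - num - id $]
Step 9: reduce T->F. Stack=[( T] ptr=4 lookahead=+ remaining=[+ ( id ) + num ) - num - id $]
Step 10: reduce E->T. Stack=[( E] ptr=4 lookahead=+ remaining=[+ ( id ) + num ) - num - id $]
Step 11: shift +. Stack=[( E +] ptr=5 lookahead=( remaining=[( id ) + num ) - num - id $]
Step 12: shift (. Stack=[( E + (] ptr=6 lookahead=id remaining=[id ) + num ) - num - id $]
Step 13: shift id. Stack=[( E + ( id] ptr=7 lookahead=) remaining=[) + num ) - num - id $]
Step 14: reduce F->id. Stack=[( E + ( F] ptr=7 lookahead=) remaining=[) + num ) - num - id $]
Step 15: reduce T->F. Stack=[( E + ( T] ptr=7 lookahead=) remaining=[) + num ) - num - id $]
Step 16: reduce E->T. Stack=[( E + ( E] ptr=7 lookahead=) remaining=[) + num ) - num - id $]
Step 17: shift ). Stack=[( E + ( E )] ptr=8 lookahead=+ remaining=[+ num ) - num - id $]
Step 18: reduce F->( E ). Stack=[( E + F] ptr=8 lookahead=+ remaining=[+ num ) - num - id $]
Step 19: reduce T->F. Stack=[( E + T] ptr=8 lookahead=+ remaining=[+ num ) - num - id $]
Step 20: reduce E->E + T. Stack=[( E] ptr=8 lookahead=+ remaining=[+ num ) - num - id $]
Step 21: shift +. Stack=[( E +] ptr=9 lookahead=num remaining=[num ) - num - id $]
Step 22: shift num. Stack=[( E + num] ptr=10 lookahead=) remaining=[) - num - id $]
Step 23: reduce F->num. Stack=[( E + F] ptr=10 lookahead=) remaining=[) - num - id $]
Step 24: reduce T->F. Stack=[( E + T] ptr=10 lookahead=) remaining=[) - num - id $]
Step 25: reduce E->E + T. Stack=[( E] ptr=10 lookahead=) remaining=[) - num - id $]
Step 26: shift ). Stack=[( E )] ptr=11 lookahead=- remaining=[- num - id $]
Step 27: reduce F->( E ). Stack=[F] ptr=11 lookahead=- remaining=[- num - id $]
Step 28: reduce T->F. Stack=[T] ptr=11 lookahead=- remaining=[- num - id $]
Step 29: reduce E->T. Stack=[E] ptr=11 lookahead=- remaining=[- num - id $]
Step 30: shift -. Stack=[E -] ptr=12 lookahead=num remaining=[num - id $]
Step 31: shift num. Stack=[E - num] ptr=13 lookahead=- remaining=[- id $]
Step 32: reduce F->num. Stack=[E - F] ptr=13 lookahead=- remaining=[- id $]
Step 33: reduce T->F. Stack=[E - T] ptr=13 lookahead=- remaining=[- id $]
Step 34: reduce E->E - T. Stack=[E] ptr=13 lookahead=- remaining=[- id $]
Step 35: shift -. Stack=[E -] ptr=14 lookahead=id remaining=[id $]
Step 36: shift id. Stack=[E - id] ptr=15 lookahead=$ remaining=[$]
Step 37: reduce F->id. Stack=[E - F] ptr=15 lookahead=$ remaining=[$]
Step 38: reduce T->F. Stack=[E - T] ptr=15 lookahead=$ remaining=[$]
Step 39: reduce E->E - T. Stack=[E] ptr=15 lookahead=$ remaining=[$]
Step 40: accept. Stack=[E] ptr=15 lookahead=$ remaining=[$]

Answer: 40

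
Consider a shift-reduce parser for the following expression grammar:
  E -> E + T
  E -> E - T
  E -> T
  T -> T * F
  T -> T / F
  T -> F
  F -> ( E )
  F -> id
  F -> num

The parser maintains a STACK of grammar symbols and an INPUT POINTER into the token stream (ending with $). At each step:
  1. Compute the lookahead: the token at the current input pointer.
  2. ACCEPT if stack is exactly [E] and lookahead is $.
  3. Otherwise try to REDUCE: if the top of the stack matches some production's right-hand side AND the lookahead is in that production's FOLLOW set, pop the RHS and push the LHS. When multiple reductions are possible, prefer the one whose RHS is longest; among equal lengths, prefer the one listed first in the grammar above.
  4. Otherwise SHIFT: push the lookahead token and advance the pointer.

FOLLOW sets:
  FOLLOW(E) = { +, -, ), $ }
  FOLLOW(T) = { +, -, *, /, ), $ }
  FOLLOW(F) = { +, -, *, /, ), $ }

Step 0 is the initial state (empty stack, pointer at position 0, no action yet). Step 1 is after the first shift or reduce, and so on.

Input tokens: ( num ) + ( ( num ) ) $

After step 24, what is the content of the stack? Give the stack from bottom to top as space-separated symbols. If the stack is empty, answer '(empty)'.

Answer: E

Derivation:
Step 1: shift (. Stack=[(] ptr=1 lookahead=num remaining=[num ) + ( ( num ) ) $]
Step 2: shift num. Stack=[( num] ptr=2 lookahead=) remaining=[) + ( ( num ) ) $]
Step 3: reduce F->num. Stack=[( F] ptr=2 lookahead=) remaining=[) + ( ( num ) ) $]
Step 4: reduce T->F. Stack=[( T] ptr=2 lookahead=) remaining=[) + ( ( num ) ) $]
Step 5: reduce E->T. Stack=[( E] ptr=2 lookahead=) remaining=[) + ( ( num ) ) $]
Step 6: shift ). Stack=[( E )] ptr=3 lookahead=+ remaining=[+ ( ( num ) ) $]
Step 7: reduce F->( E ). Stack=[F] ptr=3 lookahead=+ remaining=[+ ( ( num ) ) $]
Step 8: reduce T->F. Stack=[T] ptr=3 lookahead=+ remaining=[+ ( ( num ) ) $]
Step 9: reduce E->T. Stack=[E] ptr=3 lookahead=+ remaining=[+ ( ( num ) ) $]
Step 10: shift +. Stack=[E +] ptr=4 lookahead=( remaining=[( ( num ) ) $]
Step 11: shift (. Stack=[E + (] ptr=5 lookahead=( remaining=[( num ) ) $]
Step 12: shift (. Stack=[E + ( (] ptr=6 lookahead=num remaining=[num ) ) $]
Step 13: shift num. Stack=[E + ( ( num] ptr=7 lookahead=) remaining=[) ) $]
Step 14: reduce F->num. Stack=[E + ( ( F] ptr=7 lookahead=) remaining=[) ) $]
Step 15: reduce T->F. Stack=[E + ( ( T] ptr=7 lookahead=) remaining=[) ) $]
Step 16: reduce E->T. Stack=[E + ( ( E] ptr=7 lookahead=) remaining=[) ) $]
Step 17: shift ). Stack=[E + ( ( E )] ptr=8 lookahead=) remaining=[) $]
Step 18: reduce F->( E ). Stack=[E + ( F] ptr=8 lookahead=) remaining=[) $]
Step 19: reduce T->F. Stack=[E + ( T] ptr=8 lookahead=) remaining=[) $]
Step 20: reduce E->T. Stack=[E + ( E] ptr=8 lookahead=) remaining=[) $]
Step 21: shift ). Stack=[E + ( E )] ptr=9 lookahead=$ remaining=[$]
Step 22: reduce F->( E ). Stack=[E + F] ptr=9 lookahead=$ remaining=[$]
Step 23: reduce T->F. Stack=[E + T] ptr=9 lookahead=$ remaining=[$]
Step 24: reduce E->E + T. Stack=[E] ptr=9 lookahead=$ remaining=[$]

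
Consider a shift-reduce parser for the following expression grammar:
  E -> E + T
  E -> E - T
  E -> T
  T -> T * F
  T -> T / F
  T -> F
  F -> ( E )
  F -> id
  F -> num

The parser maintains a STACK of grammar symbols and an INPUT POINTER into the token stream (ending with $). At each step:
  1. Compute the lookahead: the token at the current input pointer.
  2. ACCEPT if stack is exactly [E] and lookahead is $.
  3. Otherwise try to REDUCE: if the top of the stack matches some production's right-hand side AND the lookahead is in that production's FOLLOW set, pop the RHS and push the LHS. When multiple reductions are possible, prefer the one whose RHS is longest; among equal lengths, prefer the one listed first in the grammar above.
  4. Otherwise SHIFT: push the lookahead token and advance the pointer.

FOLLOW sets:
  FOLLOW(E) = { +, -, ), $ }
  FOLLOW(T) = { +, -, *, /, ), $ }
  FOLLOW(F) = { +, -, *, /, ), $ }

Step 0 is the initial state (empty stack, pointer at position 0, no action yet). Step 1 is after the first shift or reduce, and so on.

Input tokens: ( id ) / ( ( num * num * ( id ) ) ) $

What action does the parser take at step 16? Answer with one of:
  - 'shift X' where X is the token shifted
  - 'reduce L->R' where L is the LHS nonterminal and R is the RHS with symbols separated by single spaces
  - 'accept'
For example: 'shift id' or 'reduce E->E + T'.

Step 1: shift (. Stack=[(] ptr=1 lookahead=id remaining=[id ) / ( ( num * num * ( id ) ) ) $]
Step 2: shift id. Stack=[( id] ptr=2 lookahead=) remaining=[) / ( ( num * num * ( id ) ) ) $]
Step 3: reduce F->id. Stack=[( F] ptr=2 lookahead=) remaining=[) / ( ( num * num * ( id ) ) ) $]
Step 4: reduce T->F. Stack=[( T] ptr=2 lookahead=) remaining=[) / ( ( num * num * ( id ) ) ) $]
Step 5: reduce E->T. Stack=[( E] ptr=2 lookahead=) remaining=[) / ( ( num * num * ( id ) ) ) $]
Step 6: shift ). Stack=[( E )] ptr=3 lookahead=/ remaining=[/ ( ( num * num * ( id ) ) ) $]
Step 7: reduce F->( E ). Stack=[F] ptr=3 lookahead=/ remaining=[/ ( ( num * num * ( id ) ) ) $]
Step 8: reduce T->F. Stack=[T] ptr=3 lookahead=/ remaining=[/ ( ( num * num * ( id ) ) ) $]
Step 9: shift /. Stack=[T /] ptr=4 lookahead=( remaining=[( ( num * num * ( id ) ) ) $]
Step 10: shift (. Stack=[T / (] ptr=5 lookahead=( remaining=[( num * num * ( id ) ) ) $]
Step 11: shift (. Stack=[T / ( (] ptr=6 lookahead=num remaining=[num * num * ( id ) ) ) $]
Step 12: shift num. Stack=[T / ( ( num] ptr=7 lookahead=* remaining=[* num * ( id ) ) ) $]
Step 13: reduce F->num. Stack=[T / ( ( F] ptr=7 lookahead=* remaining=[* num * ( id ) ) ) $]
Step 14: reduce T->F. Stack=[T / ( ( T] ptr=7 lookahead=* remaining=[* num * ( id ) ) ) $]
Step 15: shift *. Stack=[T / ( ( T *] ptr=8 lookahead=num remaining=[num * ( id ) ) ) $]
Step 16: shift num. Stack=[T / ( ( T * num] ptr=9 lookahead=* remaining=[* ( id ) ) ) $]

Answer: shift num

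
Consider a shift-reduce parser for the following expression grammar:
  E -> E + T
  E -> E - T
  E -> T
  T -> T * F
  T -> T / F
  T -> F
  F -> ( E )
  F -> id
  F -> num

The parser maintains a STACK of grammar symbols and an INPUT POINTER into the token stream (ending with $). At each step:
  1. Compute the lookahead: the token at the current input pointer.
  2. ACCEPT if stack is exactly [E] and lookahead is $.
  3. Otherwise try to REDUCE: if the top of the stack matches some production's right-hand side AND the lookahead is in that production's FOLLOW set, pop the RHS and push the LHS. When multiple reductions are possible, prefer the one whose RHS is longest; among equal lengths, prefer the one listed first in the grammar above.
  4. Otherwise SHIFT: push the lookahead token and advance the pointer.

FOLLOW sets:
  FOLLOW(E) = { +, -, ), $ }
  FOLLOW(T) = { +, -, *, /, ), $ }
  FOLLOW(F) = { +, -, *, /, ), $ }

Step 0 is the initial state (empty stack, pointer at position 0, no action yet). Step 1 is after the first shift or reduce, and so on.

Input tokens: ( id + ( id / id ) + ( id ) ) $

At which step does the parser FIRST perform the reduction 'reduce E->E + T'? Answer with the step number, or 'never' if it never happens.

Step 1: shift (. Stack=[(] ptr=1 lookahead=id remaining=[id + ( id / id ) + ( id ) ) $]
Step 2: shift id. Stack=[( id] ptr=2 lookahead=+ remaining=[+ ( id / id ) + ( id ) ) $]
Step 3: reduce F->id. Stack=[( F] ptr=2 lookahead=+ remaining=[+ ( id / id ) + ( id ) ) $]
Step 4: reduce T->F. Stack=[( T] ptr=2 lookahead=+ remaining=[+ ( id / id ) + ( id ) ) $]
Step 5: reduce E->T. Stack=[( E] ptr=2 lookahead=+ remaining=[+ ( id / id ) + ( id ) ) $]
Step 6: shift +. Stack=[( E +] ptr=3 lookahead=( remaining=[( id / id ) + ( id ) ) $]
Step 7: shift (. Stack=[( E + (] ptr=4 lookahead=id remaining=[id / id ) + ( id ) ) $]
Step 8: shift id. Stack=[( E + ( id] ptr=5 lookahead=/ remaining=[/ id ) + ( id ) ) $]
Step 9: reduce F->id. Stack=[( E + ( F] ptr=5 lookahead=/ remaining=[/ id ) + ( id ) ) $]
Step 10: reduce T->F. Stack=[( E + ( T] ptr=5 lookahead=/ remaining=[/ id ) + ( id ) ) $]
Step 11: shift /. Stack=[( E + ( T /] ptr=6 lookahead=id remaining=[id ) + ( id ) ) $]
Step 12: shift id. Stack=[( E + ( T / id] ptr=7 lookahead=) remaining=[) + ( id ) ) $]
Step 13: reduce F->id. Stack=[( E + ( T / F] ptr=7 lookahead=) remaining=[) + ( id ) ) $]
Step 14: reduce T->T / F. Stack=[( E + ( T] ptr=7 lookahead=) remaining=[) + ( id ) ) $]
Step 15: reduce E->T. Stack=[( E + ( E] ptr=7 lookahead=) remaining=[) + ( id ) ) $]
Step 16: shift ). Stack=[( E + ( E )] ptr=8 lookahead=+ remaining=[+ ( id ) ) $]
Step 17: reduce F->( E ). Stack=[( E + F] ptr=8 lookahead=+ remaining=[+ ( id ) ) $]
Step 18: reduce T->F. Stack=[( E + T] ptr=8 lookahead=+ remaining=[+ ( id ) ) $]
Step 19: reduce E->E + T. Stack=[( E] ptr=8 lookahead=+ remaining=[+ ( id ) ) $]

Answer: 19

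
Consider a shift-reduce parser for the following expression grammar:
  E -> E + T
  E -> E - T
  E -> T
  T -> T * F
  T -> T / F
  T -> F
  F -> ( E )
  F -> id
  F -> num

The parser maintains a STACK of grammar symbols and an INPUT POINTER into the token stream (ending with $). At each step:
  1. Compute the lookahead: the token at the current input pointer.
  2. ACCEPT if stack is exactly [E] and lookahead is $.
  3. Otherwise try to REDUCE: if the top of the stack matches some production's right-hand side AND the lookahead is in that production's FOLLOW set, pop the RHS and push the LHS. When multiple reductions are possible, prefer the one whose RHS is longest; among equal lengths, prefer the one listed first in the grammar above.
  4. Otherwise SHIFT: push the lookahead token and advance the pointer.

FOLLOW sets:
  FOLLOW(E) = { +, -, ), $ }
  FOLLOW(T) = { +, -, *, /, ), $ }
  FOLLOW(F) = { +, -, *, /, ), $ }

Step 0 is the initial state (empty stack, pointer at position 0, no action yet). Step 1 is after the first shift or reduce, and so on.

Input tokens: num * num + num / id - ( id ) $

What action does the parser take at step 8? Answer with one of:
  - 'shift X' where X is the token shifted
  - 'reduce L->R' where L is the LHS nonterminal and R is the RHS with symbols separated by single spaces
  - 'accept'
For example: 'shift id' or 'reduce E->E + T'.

Step 1: shift num. Stack=[num] ptr=1 lookahead=* remaining=[* num + num / id - ( id ) $]
Step 2: reduce F->num. Stack=[F] ptr=1 lookahead=* remaining=[* num + num / id - ( id ) $]
Step 3: reduce T->F. Stack=[T] ptr=1 lookahead=* remaining=[* num + num / id - ( id ) $]
Step 4: shift *. Stack=[T *] ptr=2 lookahead=num remaining=[num + num / id - ( id ) $]
Step 5: shift num. Stack=[T * num] ptr=3 lookahead=+ remaining=[+ num / id - ( id ) $]
Step 6: reduce F->num. Stack=[T * F] ptr=3 lookahead=+ remaining=[+ num / id - ( id ) $]
Step 7: reduce T->T * F. Stack=[T] ptr=3 lookahead=+ remaining=[+ num / id - ( id ) $]
Step 8: reduce E->T. Stack=[E] ptr=3 lookahead=+ remaining=[+ num / id - ( id ) $]

Answer: reduce E->T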